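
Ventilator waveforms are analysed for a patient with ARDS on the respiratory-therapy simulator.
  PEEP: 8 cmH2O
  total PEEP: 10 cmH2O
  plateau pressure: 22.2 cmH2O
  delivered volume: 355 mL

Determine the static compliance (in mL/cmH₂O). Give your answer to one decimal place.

29.1

End-expiratory occlusion gives total PEEP = 10 cmH2O (intrinsic PEEP = 10 − 8 = 2). Use total PEEP for the elastic gradient.
Cstat = Vt / (Pplat − PEEPtotal) = 355 / (22.2 − 10) = 355 / 12.2 = 29.098 mL/cmH2O.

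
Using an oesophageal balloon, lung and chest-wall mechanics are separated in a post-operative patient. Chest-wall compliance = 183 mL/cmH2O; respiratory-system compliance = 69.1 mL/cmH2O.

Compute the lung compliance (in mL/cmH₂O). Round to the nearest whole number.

1/CL = 1/Crs − 1/Ccw.
1/CL = 1/69.1 − 1/183 = 0.009007.
CL = 111.02 mL/cmH2O.

111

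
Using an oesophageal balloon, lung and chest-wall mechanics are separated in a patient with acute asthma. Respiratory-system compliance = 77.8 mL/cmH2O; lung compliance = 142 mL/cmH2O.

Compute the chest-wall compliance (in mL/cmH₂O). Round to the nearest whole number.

1/Ccw = 1/Crs − 1/CL.
1/Ccw = 1/77.8 − 1/142 = 0.005811.
Ccw = 172.09 mL/cmH2O.

172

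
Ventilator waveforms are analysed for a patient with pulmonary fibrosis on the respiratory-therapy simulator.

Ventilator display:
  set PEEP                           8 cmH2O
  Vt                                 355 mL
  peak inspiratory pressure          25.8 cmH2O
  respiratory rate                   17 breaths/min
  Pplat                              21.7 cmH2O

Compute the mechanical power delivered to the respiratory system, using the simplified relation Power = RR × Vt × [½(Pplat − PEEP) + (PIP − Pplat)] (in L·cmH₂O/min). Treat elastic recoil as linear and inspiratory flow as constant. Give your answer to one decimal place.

Per-breath work = Vt × [½(Pplat−PEEP) + (PIP−Pplat)] = 0.355 × [0.5×13.7 + 4.1] = 0.355 × 10.95 = 3.887 L·cmH2O.
Power = 17 × 3.887 = 66.079 L·cmH2O/min.

66.1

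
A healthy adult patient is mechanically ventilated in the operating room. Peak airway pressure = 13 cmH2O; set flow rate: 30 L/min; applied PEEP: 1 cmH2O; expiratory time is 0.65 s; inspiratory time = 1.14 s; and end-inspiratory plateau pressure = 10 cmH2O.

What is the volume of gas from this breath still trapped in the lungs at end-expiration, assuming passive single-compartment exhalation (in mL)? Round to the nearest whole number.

Flow: 30 L/min ÷ 60 = 0.5 L/s.
Vt = flow × Ti = 0.5 L/s × 1.14 s × 1000 mL/L = 570.0 mL.
R = (PIP − Pplat)/V̇ = (13 − 10) / 0.5 = 3.0/0.5 = 6.0 cmH2O·s/L.
C = Vt/(Pplat − PEEP) = 570.0 / (10 − 1) = 570.0/9.0 = 63.333 mL/cmH2O.
τ = R × C = 6.0 × 0.06333 L/cmH2O = 0.38 s.
Fraction remaining = e^(−Te/τ) = e^(−0.65/0.38) = 0.1808.
Trapped volume = 570.0 × 0.1808 = 103.06 mL.

103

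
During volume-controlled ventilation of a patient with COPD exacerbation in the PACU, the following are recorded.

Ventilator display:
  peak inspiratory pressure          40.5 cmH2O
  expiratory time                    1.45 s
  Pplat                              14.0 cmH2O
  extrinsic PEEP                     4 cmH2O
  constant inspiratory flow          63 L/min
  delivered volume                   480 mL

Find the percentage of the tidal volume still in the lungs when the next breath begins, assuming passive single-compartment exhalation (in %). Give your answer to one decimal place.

30.2

Flow: 63 L/min ÷ 60 = 1.05 L/s.
R = (PIP − Pplat)/V̇ = (40.5 − 14.0) / 1.05 = 26.5/1.05 = 25.238 cmH2O·s/L.
C = Vt/(Pplat − PEEP) = 480.0 / (14.0 − 4) = 480.0/10.0 = 48.0 mL/cmH2O.
τ = R × C = 25.238 × 0.048 L/cmH2O = 1.211 s.
Fraction remaining at end-expiration = e^(−Te/τ) = e^(−1.45/1.211) = 0.302 → 30.2%.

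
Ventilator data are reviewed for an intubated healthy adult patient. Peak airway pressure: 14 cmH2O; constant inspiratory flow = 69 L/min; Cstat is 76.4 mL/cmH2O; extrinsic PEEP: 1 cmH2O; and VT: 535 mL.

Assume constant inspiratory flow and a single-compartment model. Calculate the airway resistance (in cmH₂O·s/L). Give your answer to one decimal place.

5.2

Flow: 69 L/min ÷ 60 = 1.15 L/s.
Equation of motion (constant flow): PIP = Vt/C + R·V̇ + PEEP.
R·V̇ = PIP − Vt/C − PEEP = 14 − 535/76.4 − 1 = 14 − 7.003 − 1 = 5.997 cmH2O.
R = 5.997 / 1.15 = 5.215 cmH2O·s/L.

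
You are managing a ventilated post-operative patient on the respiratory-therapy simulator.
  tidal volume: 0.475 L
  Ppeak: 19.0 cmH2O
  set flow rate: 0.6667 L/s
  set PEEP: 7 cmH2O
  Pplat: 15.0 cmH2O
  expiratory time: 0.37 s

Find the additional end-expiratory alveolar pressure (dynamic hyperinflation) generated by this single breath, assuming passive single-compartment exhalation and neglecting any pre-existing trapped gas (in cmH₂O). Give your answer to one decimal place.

R = (PIP − Pplat)/V̇ = (19.0 − 15.0) / 0.6667 = 4.0/0.6667 = 6.0 cmH2O·s/L.
C = Vt/(Pplat − PEEP) = 475.0 / (15.0 − 7) = 475.0/8.0 = 59.375 mL/cmH2O.
τ = R × C = 6.0 × 0.05938 L/cmH2O = 0.3563 s.
Fraction remaining = e^(−Te/τ) = e^(−0.37/0.3563) = 0.354; trapped volume = 475.0 × 0.354 = 168.15 mL.
Additional alveolar pressure from trapping ≈ V_trapped / C = 168.15 / 59.375 = 2.832 cmH2O.

2.8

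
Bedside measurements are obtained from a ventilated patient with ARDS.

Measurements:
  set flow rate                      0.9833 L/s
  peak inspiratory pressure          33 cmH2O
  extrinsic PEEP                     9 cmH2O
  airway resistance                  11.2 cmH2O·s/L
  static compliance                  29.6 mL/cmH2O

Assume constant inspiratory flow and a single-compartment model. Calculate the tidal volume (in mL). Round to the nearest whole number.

Equation of motion (constant flow): PIP = Vt/C + R·V̇ + PEEP.
Vt/C = PIP − R·V̇ − PEEP = 33 − 11.013 − 9 = 12.987 cmH2O.
Vt = C × 12.987 = 29.6 × 12.987 = 384.42 mL.

384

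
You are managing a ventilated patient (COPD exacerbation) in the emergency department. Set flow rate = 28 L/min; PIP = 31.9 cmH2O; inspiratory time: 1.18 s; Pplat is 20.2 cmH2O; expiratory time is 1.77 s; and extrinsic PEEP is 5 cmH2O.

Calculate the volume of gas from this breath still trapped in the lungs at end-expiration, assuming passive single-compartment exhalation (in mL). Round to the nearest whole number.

Flow: 28 L/min ÷ 60 = 0.4667 L/s.
Vt = flow × Ti = 0.4667 L/s × 1.18 s × 1000 mL/L = 550.71 mL.
R = (PIP − Pplat)/V̇ = (31.9 − 20.2) / 0.4667 = 11.7/0.4667 = 25.07 cmH2O·s/L.
C = Vt/(Pplat − PEEP) = 550.71 / (20.2 − 5) = 550.71/15.2 = 36.231 mL/cmH2O.
τ = R × C = 25.07 × 0.03623 L/cmH2O = 0.9083 s.
Fraction remaining = e^(−Te/τ) = e^(−1.77/0.9083) = 0.1425.
Trapped volume = 550.71 × 0.1425 = 78.476 mL.

78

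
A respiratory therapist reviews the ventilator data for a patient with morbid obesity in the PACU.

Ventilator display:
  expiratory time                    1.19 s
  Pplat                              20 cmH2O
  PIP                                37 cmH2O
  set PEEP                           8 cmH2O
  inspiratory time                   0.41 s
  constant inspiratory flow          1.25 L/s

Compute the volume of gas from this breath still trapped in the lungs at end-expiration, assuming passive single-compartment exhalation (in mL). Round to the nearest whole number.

Vt = flow × Ti = 1.25 L/s × 0.41 s × 1000 mL/L = 512.5 mL.
R = (PIP − Pplat)/V̇ = (37 − 20) / 1.25 = 17.0/1.25 = 13.6 cmH2O·s/L.
C = Vt/(Pplat − PEEP) = 512.5 / (20 − 8) = 512.5/12.0 = 42.708 mL/cmH2O.
τ = R × C = 13.6 × 0.04271 L/cmH2O = 0.5809 s.
Fraction remaining = e^(−Te/τ) = e^(−1.19/0.5809) = 0.1289.
Trapped volume = 512.5 × 0.1289 = 66.061 mL.

66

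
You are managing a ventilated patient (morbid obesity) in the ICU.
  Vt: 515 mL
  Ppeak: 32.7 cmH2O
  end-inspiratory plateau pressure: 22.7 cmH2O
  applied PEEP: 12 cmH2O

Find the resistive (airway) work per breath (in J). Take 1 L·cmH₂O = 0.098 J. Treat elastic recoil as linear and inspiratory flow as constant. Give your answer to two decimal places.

0.50

With constant inspiratory flow the resistive pressure is constant at PIP − Pplat = 32.7 − 22.7 = 10.0 cmH2O, so resistive work = 10.0 × 0.515 = 5.15 L·cmH2O.
× 0.098 J/(L·cmH2O) → 0.5047 J.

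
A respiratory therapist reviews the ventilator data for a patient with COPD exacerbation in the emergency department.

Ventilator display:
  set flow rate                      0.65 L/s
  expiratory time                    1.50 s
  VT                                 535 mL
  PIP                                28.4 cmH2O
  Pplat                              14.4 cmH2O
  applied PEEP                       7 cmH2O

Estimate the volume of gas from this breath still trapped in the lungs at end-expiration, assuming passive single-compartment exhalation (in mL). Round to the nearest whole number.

R = (PIP − Pplat)/V̇ = (28.4 − 14.4) / 0.65 = 14.0/0.65 = 21.538 cmH2O·s/L.
C = Vt/(Pplat − PEEP) = 535.0 / (14.4 − 7) = 535.0/7.4 = 72.297 mL/cmH2O.
τ = R × C = 21.538 × 0.0723 L/cmH2O = 1.557 s.
Fraction remaining = e^(−Te/τ) = e^(−1.50/1.557) = 0.3816.
Trapped volume = 535.0 × 0.3816 = 204.16 mL.

204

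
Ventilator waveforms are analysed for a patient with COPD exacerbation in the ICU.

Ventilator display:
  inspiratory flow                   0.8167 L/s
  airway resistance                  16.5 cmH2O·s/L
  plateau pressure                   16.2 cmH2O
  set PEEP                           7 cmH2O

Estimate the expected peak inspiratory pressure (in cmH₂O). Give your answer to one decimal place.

29.7

PIP = Pplat + Raw × flow = 16.2 + 16.5 × 0.8167 = 16.2 + 13.476 = 29.676 cmH2O.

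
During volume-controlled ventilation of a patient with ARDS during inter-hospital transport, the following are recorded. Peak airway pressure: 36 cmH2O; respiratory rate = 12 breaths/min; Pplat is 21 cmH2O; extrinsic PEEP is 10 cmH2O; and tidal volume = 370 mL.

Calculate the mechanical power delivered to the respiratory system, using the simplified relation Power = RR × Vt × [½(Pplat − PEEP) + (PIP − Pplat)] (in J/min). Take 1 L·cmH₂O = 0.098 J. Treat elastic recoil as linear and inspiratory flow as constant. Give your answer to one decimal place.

8.9

Per-breath work = Vt × [½(Pplat−PEEP) + (PIP−Pplat)] = 0.370 × [0.5×11.0 + 15.0] = 0.370 × 20.5 = 7.585 L·cmH2O.
Power = 12 × 7.585 = 91.02 L·cmH2O/min.
× 0.098 J/(L·cmH2O) → 8.92 J/min.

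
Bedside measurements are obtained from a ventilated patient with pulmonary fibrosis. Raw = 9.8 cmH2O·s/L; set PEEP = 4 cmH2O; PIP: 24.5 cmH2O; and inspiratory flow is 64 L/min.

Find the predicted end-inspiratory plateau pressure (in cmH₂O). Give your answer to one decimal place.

14.0

Flow: 64 L/min ÷ 60 = 1.0667 L/s.
Pplat = PIP − Raw × flow = 24.5 − 9.8 × 1.0667 = 24.5 − 10.454 = 14.046 cmH2O.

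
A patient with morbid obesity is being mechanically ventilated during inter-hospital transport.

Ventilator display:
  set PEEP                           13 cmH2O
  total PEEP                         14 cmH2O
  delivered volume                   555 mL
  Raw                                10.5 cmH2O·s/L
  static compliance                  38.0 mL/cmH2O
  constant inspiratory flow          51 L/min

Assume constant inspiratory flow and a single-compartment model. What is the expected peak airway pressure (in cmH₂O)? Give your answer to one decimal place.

Flow: 51 L/min ÷ 60 = 0.85 L/s.
Total PEEP = 14 cmH2O (set 13 + intrinsic 1); this is the baseline alveolar pressure.
Equation of motion (constant flow): PIP = Vt/C + R·V̇ + PEEP.
PIP = 555/38.0 + 10.5×0.85 + 14 = 14.605 + 8.925 + 14 = 37.53 cmH2O.

37.5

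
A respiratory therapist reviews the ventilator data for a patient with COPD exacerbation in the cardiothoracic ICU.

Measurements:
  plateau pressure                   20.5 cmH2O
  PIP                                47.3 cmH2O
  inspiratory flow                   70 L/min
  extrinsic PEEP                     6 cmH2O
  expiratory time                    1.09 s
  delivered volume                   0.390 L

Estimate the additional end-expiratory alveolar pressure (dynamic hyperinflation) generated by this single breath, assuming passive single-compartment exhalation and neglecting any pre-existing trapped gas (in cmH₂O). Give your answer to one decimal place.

Flow: 70 L/min ÷ 60 = 1.1667 L/s.
R = (PIP − Pplat)/V̇ = (47.3 − 20.5) / 1.1667 = 26.8/1.1667 = 22.971 cmH2O·s/L.
C = Vt/(Pplat − PEEP) = 390.0 / (20.5 − 6) = 390.0/14.5 = 26.897 mL/cmH2O.
τ = R × C = 22.971 × 0.0269 L/cmH2O = 0.6179 s.
Fraction remaining = e^(−Te/τ) = e^(−1.09/0.6179) = 0.1714; trapped volume = 390.0 × 0.1714 = 66.846 mL.
Additional alveolar pressure from trapping ≈ V_trapped / C = 66.846 / 26.897 = 2.485 cmH2O.

2.5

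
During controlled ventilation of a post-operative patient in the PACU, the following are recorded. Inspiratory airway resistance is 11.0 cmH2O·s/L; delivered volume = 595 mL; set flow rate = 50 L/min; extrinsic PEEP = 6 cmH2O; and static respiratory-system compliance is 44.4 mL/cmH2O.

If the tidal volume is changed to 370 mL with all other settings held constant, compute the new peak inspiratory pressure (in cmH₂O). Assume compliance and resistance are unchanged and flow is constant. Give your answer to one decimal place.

23.5

Flow: 50 L/min ÷ 60 = 0.8333 L/s.
PIP = Vt/C + R·V̇ + PEEP (constant-flow equation of motion).
Only the elastic term changes: ΔPIP = ΔVt / C = (370 − 595) / 44.4 = -5.068 cmH2O.
Original PIP = 595/44.4 + 11.0×0.8333 + 6 = 28.567 cmH2O; new PIP = 28.567 + (-5.068) = 23.499 cmH2O.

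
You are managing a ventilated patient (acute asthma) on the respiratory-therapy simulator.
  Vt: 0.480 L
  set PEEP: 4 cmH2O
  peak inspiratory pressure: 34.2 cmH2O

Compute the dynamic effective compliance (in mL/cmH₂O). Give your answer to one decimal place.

Dynamic compliance = Vt / (PIP − PEEP) = 480 / (34.2 − 4) = 480 / 30.2 = 15.894 mL/cmH2O.

15.9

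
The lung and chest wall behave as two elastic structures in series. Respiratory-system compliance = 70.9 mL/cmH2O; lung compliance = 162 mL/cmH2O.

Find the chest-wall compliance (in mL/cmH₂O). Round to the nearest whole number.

1/Ccw = 1/Crs − 1/CL.
1/Ccw = 1/70.9 − 1/162 = 0.007932.
Ccw = 126.07 mL/cmH2O.

126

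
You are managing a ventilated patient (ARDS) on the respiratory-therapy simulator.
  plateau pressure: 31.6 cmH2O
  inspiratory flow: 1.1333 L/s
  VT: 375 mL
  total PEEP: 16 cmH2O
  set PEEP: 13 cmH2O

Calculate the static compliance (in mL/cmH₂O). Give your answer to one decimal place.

24.0

End-expiratory occlusion gives total PEEP = 16 cmH2O (intrinsic PEEP = 16 − 13 = 3). Use total PEEP for the elastic gradient.
Cstat = Vt / (Pplat − PEEPtotal) = 375 / (31.6 − 16) = 375 / 15.6 = 24.038 mL/cmH2O.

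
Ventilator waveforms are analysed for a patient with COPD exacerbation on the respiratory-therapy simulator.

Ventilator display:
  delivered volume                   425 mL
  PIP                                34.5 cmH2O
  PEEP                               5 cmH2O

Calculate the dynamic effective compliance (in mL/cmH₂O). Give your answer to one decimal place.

14.4

Dynamic compliance = Vt / (PIP − PEEP) = 425 / (34.5 − 5) = 425 / 29.5 = 14.407 mL/cmH2O.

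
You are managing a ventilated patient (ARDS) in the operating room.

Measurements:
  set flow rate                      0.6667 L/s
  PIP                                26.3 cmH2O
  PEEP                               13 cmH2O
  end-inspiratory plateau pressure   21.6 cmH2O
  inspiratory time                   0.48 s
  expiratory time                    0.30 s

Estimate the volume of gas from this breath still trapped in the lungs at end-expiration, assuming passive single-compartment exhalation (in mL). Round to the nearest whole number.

102

Vt = flow × Ti = 0.6667 L/s × 0.48 s × 1000 mL/L = 320.02 mL.
R = (PIP − Pplat)/V̇ = (26.3 − 21.6) / 0.6667 = 4.7/0.6667 = 7.05 cmH2O·s/L.
C = Vt/(Pplat − PEEP) = 320.02 / (21.6 − 13) = 320.02/8.6 = 37.212 mL/cmH2O.
τ = R × C = 7.05 × 0.03721 L/cmH2O = 0.2623 s.
Fraction remaining = e^(−Te/τ) = e^(−0.30/0.2623) = 0.3186.
Trapped volume = 320.02 × 0.3186 = 101.96 mL.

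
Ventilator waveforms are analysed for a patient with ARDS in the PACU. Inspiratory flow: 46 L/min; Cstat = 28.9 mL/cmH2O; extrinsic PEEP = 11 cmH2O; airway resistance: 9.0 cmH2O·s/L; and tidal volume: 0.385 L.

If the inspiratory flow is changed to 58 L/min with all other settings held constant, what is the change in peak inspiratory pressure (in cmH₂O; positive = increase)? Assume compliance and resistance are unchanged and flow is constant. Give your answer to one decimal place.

1.8

Flow: 46 L/min ÷ 60 = 0.7667 L/s.
New flow: 58 L/min ÷ 60 = 0.9667 L/s.
PIP = Vt/C + R·V̇ + PEEP (constant-flow equation of motion).
Only the resistive term changes: ΔPIP = R × ΔV̇ = 9.0 × (0.9667 − 0.7667) = 9.0 × 0.2 = 1.8 cmH2O.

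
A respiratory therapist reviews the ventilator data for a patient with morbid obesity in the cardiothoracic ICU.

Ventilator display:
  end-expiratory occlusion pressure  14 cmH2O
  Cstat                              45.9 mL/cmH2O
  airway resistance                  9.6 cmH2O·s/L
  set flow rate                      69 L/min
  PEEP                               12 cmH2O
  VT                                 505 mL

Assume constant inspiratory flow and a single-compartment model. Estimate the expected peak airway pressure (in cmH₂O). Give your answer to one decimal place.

Flow: 69 L/min ÷ 60 = 1.15 L/s.
Total PEEP = 14 cmH2O (set 12 + intrinsic 2); this is the baseline alveolar pressure.
Equation of motion (constant flow): PIP = Vt/C + R·V̇ + PEEP.
PIP = 505/45.9 + 9.6×1.15 + 14 = 11.002 + 11.04 + 14 = 36.042 cmH2O.

36.0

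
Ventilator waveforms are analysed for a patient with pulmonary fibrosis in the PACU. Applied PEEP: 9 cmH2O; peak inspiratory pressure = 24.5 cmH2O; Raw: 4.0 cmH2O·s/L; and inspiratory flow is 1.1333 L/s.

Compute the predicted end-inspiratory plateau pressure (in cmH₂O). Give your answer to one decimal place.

20.0

Pplat = PIP − Raw × flow = 24.5 − 4.0 × 1.1333 = 24.5 − 4.533 = 19.967 cmH2O.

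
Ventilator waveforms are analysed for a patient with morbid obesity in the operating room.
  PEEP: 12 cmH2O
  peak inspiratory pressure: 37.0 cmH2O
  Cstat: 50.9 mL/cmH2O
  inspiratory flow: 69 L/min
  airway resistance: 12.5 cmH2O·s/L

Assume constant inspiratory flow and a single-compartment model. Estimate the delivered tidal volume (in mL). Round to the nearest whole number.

Flow: 69 L/min ÷ 60 = 1.15 L/s.
Equation of motion (constant flow): PIP = Vt/C + R·V̇ + PEEP.
Vt/C = PIP − R·V̇ − PEEP = 37.0 − 14.375 − 12 = 10.625 cmH2O.
Vt = C × 10.625 = 50.9 × 10.625 = 540.81 mL.

541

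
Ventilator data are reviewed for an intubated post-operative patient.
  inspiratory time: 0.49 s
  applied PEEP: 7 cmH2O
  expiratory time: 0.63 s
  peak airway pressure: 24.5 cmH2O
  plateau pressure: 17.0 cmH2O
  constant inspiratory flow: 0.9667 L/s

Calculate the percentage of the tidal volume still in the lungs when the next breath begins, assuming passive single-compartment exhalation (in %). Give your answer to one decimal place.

Vt = flow × Ti = 0.9667 L/s × 0.49 s × 1000 mL/L = 473.68 mL.
R = (PIP − Pplat)/V̇ = (24.5 − 17.0) / 0.9667 = 7.5/0.9667 = 7.758 cmH2O·s/L.
C = Vt/(Pplat − PEEP) = 473.68 / (17.0 − 7) = 473.68/10.0 = 47.368 mL/cmH2O.
τ = R × C = 7.758 × 0.04737 L/cmH2O = 0.3675 s.
Fraction remaining at end-expiration = e^(−Te/τ) = e^(−0.63/0.3675) = 0.1801 → 18.01%.

18.0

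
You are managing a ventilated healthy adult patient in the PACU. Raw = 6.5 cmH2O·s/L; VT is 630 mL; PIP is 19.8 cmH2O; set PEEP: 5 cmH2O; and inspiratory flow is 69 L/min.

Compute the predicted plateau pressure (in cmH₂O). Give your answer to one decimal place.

Flow: 69 L/min ÷ 60 = 1.15 L/s.
Pplat = PIP − Raw × flow = 19.8 − 6.5 × 1.15 = 19.8 − 7.475 = 12.325 cmH2O.

12.3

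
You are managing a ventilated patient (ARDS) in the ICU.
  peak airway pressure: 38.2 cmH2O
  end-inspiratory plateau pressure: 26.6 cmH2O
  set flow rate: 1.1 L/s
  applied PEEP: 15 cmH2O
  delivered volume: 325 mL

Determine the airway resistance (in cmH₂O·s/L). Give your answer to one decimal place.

10.5

Raw = (PIP − Pplat) / flow = (38.2 − 26.6) / 1.1 = 11.6 / 1.1 = 10.545 cmH2O·s/L.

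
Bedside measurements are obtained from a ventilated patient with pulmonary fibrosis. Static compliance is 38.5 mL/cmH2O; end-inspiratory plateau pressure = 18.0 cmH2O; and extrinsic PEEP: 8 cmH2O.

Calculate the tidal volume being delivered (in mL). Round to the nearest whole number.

385

Vt = Cstat × (Pplat − PEEP) = 38.5 × (18.0 − 8) = 38.5 × 10.0 = 385.0 mL.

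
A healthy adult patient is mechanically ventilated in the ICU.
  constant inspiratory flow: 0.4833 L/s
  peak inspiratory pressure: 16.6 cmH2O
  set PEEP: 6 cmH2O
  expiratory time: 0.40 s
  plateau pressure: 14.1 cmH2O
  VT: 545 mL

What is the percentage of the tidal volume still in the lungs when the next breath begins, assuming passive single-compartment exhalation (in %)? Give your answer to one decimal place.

31.7

R = (PIP − Pplat)/V̇ = (16.6 − 14.1) / 0.4833 = 2.5/0.4833 = 5.173 cmH2O·s/L.
C = Vt/(Pplat − PEEP) = 545.0 / (14.1 − 6) = 545.0/8.1 = 67.284 mL/cmH2O.
τ = R × C = 5.173 × 0.06728 L/cmH2O = 0.348 s.
Fraction remaining at end-expiration = e^(−Te/τ) = e^(−0.40/0.348) = 0.3168 → 31.68%.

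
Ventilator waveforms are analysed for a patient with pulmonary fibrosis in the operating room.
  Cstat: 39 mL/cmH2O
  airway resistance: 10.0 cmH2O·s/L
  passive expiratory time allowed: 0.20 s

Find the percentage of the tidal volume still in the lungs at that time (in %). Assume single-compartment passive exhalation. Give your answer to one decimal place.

59.9

τ = R × C = 10.0 × 39 mL/cmH2O = 10.0 × 0.039 L/cmH2O = 0.39 s.
Passive exhalation: V(t)/V₀ = e^(−t/τ) = e^(−0.20/0.39) = 0.5988.
Fraction remaining = 0.5988 → 59.88%.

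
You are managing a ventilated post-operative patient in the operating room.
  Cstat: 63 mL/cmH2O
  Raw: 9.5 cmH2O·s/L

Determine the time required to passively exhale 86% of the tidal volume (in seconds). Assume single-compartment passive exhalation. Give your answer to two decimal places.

1.18

τ = R × C = 9.5 × 63 mL/cmH2O = 9.5 × 0.063 L/cmH2O = 0.5985 s.
Exhaled fraction f = 1 − e^(−t/τ) → t = −τ·ln(1 − f) = −0.5985·ln(0.14) = 1.177 s.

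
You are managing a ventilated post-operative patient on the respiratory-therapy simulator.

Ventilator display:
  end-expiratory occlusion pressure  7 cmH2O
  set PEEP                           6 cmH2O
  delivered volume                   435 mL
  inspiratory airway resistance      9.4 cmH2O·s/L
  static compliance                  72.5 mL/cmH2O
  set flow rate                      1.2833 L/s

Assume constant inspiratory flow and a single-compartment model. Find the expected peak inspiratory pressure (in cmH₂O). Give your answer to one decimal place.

25.1

Total PEEP = 7 cmH2O (set 6 + intrinsic 1); this is the baseline alveolar pressure.
Equation of motion (constant flow): PIP = Vt/C + R·V̇ + PEEP.
PIP = 435/72.5 + 9.4×1.2833 + 7 = 6.0 + 12.063 + 7 = 25.063 cmH2O.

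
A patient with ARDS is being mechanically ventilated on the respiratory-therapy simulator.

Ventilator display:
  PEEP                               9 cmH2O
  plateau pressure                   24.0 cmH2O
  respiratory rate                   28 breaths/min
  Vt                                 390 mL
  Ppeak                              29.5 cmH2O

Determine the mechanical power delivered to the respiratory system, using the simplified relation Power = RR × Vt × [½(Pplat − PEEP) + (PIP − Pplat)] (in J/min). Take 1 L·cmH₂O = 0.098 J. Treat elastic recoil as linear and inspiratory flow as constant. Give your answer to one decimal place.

13.9

Per-breath work = Vt × [½(Pplat−PEEP) + (PIP−Pplat)] = 0.390 × [0.5×15.0 + 5.5] = 0.390 × 13.0 = 5.07 L·cmH2O.
Power = 28 × 5.07 = 141.96 L·cmH2O/min.
× 0.098 J/(L·cmH2O) → 13.912 J/min.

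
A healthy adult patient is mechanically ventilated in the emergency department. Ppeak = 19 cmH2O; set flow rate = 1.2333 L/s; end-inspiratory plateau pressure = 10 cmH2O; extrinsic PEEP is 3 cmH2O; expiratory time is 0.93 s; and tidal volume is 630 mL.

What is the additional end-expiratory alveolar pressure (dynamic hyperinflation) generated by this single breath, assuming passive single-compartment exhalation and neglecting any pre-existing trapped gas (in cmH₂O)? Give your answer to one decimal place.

R = (PIP − Pplat)/V̇ = (19 − 10) / 1.2333 = 9.0/1.2333 = 7.297 cmH2O·s/L.
C = Vt/(Pplat − PEEP) = 630.0 / (10 − 3) = 630.0/7.0 = 90.0 mL/cmH2O.
τ = R × C = 7.297 × 0.09 L/cmH2O = 0.6567 s.
Fraction remaining = e^(−Te/τ) = e^(−0.93/0.6567) = 0.2426; trapped volume = 630.0 × 0.2426 = 152.84 mL.
Additional alveolar pressure from trapping ≈ V_trapped / C = 152.84 / 90.0 = 1.698 cmH2O.

1.7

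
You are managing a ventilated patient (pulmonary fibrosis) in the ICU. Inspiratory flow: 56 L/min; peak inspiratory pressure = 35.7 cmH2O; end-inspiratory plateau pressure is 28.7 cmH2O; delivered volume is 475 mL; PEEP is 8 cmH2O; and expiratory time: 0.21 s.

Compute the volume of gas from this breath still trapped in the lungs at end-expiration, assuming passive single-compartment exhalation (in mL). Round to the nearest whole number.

140

Flow: 56 L/min ÷ 60 = 0.9333 L/s.
R = (PIP − Pplat)/V̇ = (35.7 − 28.7) / 0.9333 = 7.0/0.9333 = 7.5 cmH2O·s/L.
C = Vt/(Pplat − PEEP) = 475.0 / (28.7 − 8) = 475.0/20.7 = 22.947 mL/cmH2O.
τ = R × C = 7.5 × 0.02295 L/cmH2O = 0.1721 s.
Fraction remaining = e^(−Te/τ) = e^(−0.21/0.1721) = 0.2952.
Trapped volume = 475.0 × 0.2952 = 140.22 mL.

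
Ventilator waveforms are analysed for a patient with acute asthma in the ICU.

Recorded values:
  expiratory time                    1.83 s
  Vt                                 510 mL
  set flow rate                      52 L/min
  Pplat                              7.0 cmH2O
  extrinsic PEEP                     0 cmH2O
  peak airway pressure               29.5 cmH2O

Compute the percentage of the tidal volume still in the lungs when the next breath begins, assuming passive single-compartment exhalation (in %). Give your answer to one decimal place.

38.0

Flow: 52 L/min ÷ 60 = 0.8667 L/s.
R = (PIP − Pplat)/V̇ = (29.5 − 7.0) / 0.8667 = 22.5/0.8667 = 25.961 cmH2O·s/L.
C = Vt/(Pplat − PEEP) = 510.0 / (7.0 − 0) = 510.0/7.0 = 72.857 mL/cmH2O.
τ = R × C = 25.961 × 0.07286 L/cmH2O = 1.892 s.
Fraction remaining at end-expiration = e^(−Te/τ) = e^(−1.83/1.892) = 0.3801 → 38.01%.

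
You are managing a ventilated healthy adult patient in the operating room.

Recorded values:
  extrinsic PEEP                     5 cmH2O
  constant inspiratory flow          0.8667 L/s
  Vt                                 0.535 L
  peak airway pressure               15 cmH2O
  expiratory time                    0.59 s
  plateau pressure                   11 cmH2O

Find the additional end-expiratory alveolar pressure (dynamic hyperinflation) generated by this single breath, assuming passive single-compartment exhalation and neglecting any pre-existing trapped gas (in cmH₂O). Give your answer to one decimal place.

1.4

R = (PIP − Pplat)/V̇ = (15 − 11) / 0.8667 = 4.0/0.8667 = 4.615 cmH2O·s/L.
C = Vt/(Pplat − PEEP) = 535.0 / (11 − 5) = 535.0/6.0 = 89.167 mL/cmH2O.
τ = R × C = 4.615 × 0.08917 L/cmH2O = 0.4115 s.
Fraction remaining = e^(−Te/τ) = e^(−0.59/0.4115) = 0.2384; trapped volume = 535.0 × 0.2384 = 127.54 mL.
Additional alveolar pressure from trapping ≈ V_trapped / C = 127.54 / 89.167 = 1.43 cmH2O.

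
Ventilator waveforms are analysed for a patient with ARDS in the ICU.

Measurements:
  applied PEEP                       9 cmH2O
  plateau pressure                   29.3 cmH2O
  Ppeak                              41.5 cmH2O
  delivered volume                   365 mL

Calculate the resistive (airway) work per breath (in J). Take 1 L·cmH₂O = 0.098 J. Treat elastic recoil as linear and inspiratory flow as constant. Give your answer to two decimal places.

0.44

With constant inspiratory flow the resistive pressure is constant at PIP − Pplat = 41.5 − 29.3 = 12.2 cmH2O, so resistive work = 12.2 × 0.365 = 4.453 L·cmH2O.
× 0.098 J/(L·cmH2O) → 0.4364 J.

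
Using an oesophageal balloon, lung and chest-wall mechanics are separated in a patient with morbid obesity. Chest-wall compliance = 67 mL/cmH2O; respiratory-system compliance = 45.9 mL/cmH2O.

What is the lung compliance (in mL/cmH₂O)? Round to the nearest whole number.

1/CL = 1/Crs − 1/Ccw.
1/CL = 1/45.9 − 1/67 = 0.006861.
CL = 145.75 mL/cmH2O.

146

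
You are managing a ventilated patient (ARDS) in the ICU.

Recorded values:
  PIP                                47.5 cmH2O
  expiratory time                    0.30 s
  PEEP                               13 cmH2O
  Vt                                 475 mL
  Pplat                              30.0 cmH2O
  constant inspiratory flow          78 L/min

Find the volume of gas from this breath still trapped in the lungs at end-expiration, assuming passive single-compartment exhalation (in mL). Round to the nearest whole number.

214

Flow: 78 L/min ÷ 60 = 1.3 L/s.
R = (PIP − Pplat)/V̇ = (47.5 − 30.0) / 1.3 = 17.5/1.3 = 13.462 cmH2O·s/L.
C = Vt/(Pplat − PEEP) = 475.0 / (30.0 − 13) = 475.0/17.0 = 27.941 mL/cmH2O.
τ = R × C = 13.462 × 0.02794 L/cmH2O = 0.3761 s.
Fraction remaining = e^(−Te/τ) = e^(−0.30/0.3761) = 0.4504.
Trapped volume = 475.0 × 0.4504 = 213.94 mL.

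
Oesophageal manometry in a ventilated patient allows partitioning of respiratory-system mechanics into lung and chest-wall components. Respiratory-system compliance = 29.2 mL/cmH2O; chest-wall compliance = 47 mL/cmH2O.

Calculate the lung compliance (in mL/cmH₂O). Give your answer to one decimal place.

77.1

1/CL = 1/Crs − 1/Ccw.
1/CL = 1/29.2 − 1/47 = 0.01297.
CL = 77.101 mL/cmH2O.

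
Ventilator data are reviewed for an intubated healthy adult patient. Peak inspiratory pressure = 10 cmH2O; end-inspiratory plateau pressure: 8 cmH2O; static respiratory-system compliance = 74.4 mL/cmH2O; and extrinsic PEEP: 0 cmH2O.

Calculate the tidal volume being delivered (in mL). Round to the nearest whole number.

595

Vt = Cstat × (Pplat − PEEP) = 74.4 × (8 − 0) = 74.4 × 8.0 = 595.2 mL.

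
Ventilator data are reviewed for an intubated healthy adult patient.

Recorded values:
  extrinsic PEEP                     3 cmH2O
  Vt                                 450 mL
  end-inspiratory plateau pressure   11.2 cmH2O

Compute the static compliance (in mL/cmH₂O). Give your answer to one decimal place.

54.9

Cstat = Vt / (Pplat − PEEP) = 450 / (11.2 − 3) = 450 / 8.2 = 54.878 mL/cmH2O.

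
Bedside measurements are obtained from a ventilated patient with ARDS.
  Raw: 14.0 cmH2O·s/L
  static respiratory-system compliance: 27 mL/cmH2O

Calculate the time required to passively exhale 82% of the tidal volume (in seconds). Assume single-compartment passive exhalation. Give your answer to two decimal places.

0.65

τ = R × C = 14.0 × 27 mL/cmH2O = 14.0 × 0.027 L/cmH2O = 0.378 s.
Exhaled fraction f = 1 − e^(−t/τ) → t = −τ·ln(1 − f) = −0.378·ln(0.18) = 0.6482 s.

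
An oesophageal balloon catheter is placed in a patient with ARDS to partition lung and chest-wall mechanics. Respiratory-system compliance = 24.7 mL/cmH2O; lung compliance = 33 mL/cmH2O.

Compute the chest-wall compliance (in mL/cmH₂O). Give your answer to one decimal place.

98.2

1/Ccw = 1/Crs − 1/CL.
1/Ccw = 1/24.7 − 1/33 = 0.01018.
Ccw = 98.232 mL/cmH2O.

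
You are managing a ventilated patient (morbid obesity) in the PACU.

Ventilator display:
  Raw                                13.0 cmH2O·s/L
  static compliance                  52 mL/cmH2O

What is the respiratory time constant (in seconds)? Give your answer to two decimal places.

τ = R × C = 13.0 × 52 mL/cmH2O = 13.0 × 0.052 L/cmH2O = 0.676 s.

0.68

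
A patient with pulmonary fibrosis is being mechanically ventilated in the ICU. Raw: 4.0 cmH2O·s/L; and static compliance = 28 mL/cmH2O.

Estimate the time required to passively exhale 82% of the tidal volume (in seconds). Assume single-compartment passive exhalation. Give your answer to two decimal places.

0.19

τ = R × C = 4.0 × 28 mL/cmH2O = 4.0 × 0.028 L/cmH2O = 0.112 s.
Exhaled fraction f = 1 − e^(−t/τ) → t = −τ·ln(1 − f) = −0.112·ln(0.18) = 0.1921 s.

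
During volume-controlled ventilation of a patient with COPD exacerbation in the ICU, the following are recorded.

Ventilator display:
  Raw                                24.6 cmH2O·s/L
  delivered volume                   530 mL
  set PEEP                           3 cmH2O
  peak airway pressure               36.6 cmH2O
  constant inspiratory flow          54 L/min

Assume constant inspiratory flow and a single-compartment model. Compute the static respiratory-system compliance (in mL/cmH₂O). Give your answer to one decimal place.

Flow: 54 L/min ÷ 60 = 0.9 L/s.
Equation of motion (constant flow): PIP = Vt/C + R·V̇ + PEEP.
Vt/C = PIP − R·V̇ − PEEP = 36.6 − 24.6×0.9 − 3 = 36.6 − 22.14 − 3 = 11.46 cmH2O.
C = Vt / 11.46 = 530 / 11.46 = 46.248 mL/cmH2O.

46.2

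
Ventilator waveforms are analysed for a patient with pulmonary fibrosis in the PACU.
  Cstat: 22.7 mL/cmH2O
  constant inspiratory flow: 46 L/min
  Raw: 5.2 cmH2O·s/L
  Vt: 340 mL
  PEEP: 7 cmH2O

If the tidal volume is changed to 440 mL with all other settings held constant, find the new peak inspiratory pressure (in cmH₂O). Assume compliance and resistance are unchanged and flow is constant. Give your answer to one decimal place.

30.4

Flow: 46 L/min ÷ 60 = 0.7667 L/s.
PIP = Vt/C + R·V̇ + PEEP (constant-flow equation of motion).
Only the elastic term changes: ΔPIP = ΔVt / C = (440 − 340) / 22.7 = 4.405 cmH2O.
Original PIP = 340/22.7 + 5.2×0.7667 + 7 = 25.965 cmH2O; new PIP = 25.965 + (4.405) = 30.37 cmH2O.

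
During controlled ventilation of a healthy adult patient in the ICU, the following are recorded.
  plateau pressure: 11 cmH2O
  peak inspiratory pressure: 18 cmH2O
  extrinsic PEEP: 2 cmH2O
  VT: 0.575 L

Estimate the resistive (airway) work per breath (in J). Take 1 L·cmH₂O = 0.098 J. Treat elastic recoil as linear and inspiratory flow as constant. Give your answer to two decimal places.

0.39

With constant inspiratory flow the resistive pressure is constant at PIP − Pplat = 18 − 11 = 7.0 cmH2O, so resistive work = 7.0 × 0.575 = 4.025 L·cmH2O.
× 0.098 J/(L·cmH2O) → 0.3945 J.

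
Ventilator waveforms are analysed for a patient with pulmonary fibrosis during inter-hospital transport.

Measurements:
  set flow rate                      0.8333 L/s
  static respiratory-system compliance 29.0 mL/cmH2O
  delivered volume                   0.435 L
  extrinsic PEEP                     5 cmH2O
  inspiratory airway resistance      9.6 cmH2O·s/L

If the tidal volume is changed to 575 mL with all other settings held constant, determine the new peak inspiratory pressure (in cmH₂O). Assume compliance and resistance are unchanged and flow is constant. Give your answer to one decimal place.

PIP = Vt/C + R·V̇ + PEEP (constant-flow equation of motion).
Only the elastic term changes: ΔPIP = ΔVt / C = (575 − 435) / 29.0 = 4.828 cmH2O.
Original PIP = 435/29.0 + 9.6×0.8333 + 5 = 28.0 cmH2O; new PIP = 28.0 + (4.828) = 32.828 cmH2O.

32.8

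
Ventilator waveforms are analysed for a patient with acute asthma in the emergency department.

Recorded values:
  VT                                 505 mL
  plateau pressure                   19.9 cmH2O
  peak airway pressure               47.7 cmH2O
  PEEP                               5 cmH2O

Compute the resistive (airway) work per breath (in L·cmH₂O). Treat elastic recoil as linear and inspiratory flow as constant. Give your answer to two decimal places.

With constant inspiratory flow the resistive pressure is constant at PIP − Pplat = 47.7 − 19.9 = 27.8 cmH2O, so resistive work = 27.8 × 0.505 = 14.039 L·cmH2O.

14.04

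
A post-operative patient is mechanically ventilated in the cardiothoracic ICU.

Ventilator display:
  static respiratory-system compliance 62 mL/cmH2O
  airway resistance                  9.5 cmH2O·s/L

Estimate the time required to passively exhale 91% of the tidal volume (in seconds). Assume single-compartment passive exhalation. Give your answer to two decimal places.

1.42

τ = R × C = 9.5 × 62 mL/cmH2O = 9.5 × 0.062 L/cmH2O = 0.589 s.
Exhaled fraction f = 1 − e^(−t/τ) → t = −τ·ln(1 − f) = −0.589·ln(0.09) = 1.418 s.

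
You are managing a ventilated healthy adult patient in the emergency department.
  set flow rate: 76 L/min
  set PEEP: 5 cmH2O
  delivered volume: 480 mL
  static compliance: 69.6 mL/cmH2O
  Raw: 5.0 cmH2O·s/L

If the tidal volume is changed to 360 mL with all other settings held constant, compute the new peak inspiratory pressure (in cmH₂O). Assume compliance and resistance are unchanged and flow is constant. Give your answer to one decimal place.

Flow: 76 L/min ÷ 60 = 1.2667 L/s.
PIP = Vt/C + R·V̇ + PEEP (constant-flow equation of motion).
Only the elastic term changes: ΔPIP = ΔVt / C = (360 − 480) / 69.6 = -1.724 cmH2O.
Original PIP = 480/69.6 + 5.0×1.2667 + 5 = 18.23 cmH2O; new PIP = 18.23 + (-1.724) = 16.506 cmH2O.

16.5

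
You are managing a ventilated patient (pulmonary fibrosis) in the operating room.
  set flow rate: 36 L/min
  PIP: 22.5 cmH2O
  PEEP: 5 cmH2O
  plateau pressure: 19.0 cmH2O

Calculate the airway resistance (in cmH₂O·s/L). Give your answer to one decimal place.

Flow: 36 L/min ÷ 60 = 0.6 L/s.
Raw = (PIP − Pplat) / flow = (22.5 − 19.0) / 0.6 = 3.5 / 0.6 = 5.833 cmH2O·s/L.

5.8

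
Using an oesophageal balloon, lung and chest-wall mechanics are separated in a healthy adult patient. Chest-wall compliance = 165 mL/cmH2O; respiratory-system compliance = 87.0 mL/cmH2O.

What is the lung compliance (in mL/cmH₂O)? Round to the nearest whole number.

184

1/CL = 1/Crs − 1/Ccw.
1/CL = 1/87.0 − 1/165 = 0.005434.
CL = 184.03 mL/cmH2O.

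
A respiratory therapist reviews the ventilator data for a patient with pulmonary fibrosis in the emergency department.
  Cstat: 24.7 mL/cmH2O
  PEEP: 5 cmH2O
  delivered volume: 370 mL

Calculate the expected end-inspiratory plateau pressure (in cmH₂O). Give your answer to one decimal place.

Pplat = PEEP + Vt / Cstat = 5 + 370 / 24.7 = 5 + 14.98 = 19.98 cmH2O.

20.0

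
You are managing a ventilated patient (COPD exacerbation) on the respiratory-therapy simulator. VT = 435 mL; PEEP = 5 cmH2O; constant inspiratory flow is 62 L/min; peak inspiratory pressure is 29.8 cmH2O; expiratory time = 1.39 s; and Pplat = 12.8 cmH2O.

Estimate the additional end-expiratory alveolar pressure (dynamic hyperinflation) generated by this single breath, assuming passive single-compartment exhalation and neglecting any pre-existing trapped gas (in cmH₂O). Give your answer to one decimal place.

1.7

Flow: 62 L/min ÷ 60 = 1.0333 L/s.
R = (PIP − Pplat)/V̇ = (29.8 − 12.8) / 1.0333 = 17.0/1.0333 = 16.452 cmH2O·s/L.
C = Vt/(Pplat − PEEP) = 435.0 / (12.8 − 5) = 435.0/7.8 = 55.769 mL/cmH2O.
τ = R × C = 16.452 × 0.05577 L/cmH2O = 0.9175 s.
Fraction remaining = e^(−Te/τ) = e^(−1.39/0.9175) = 0.2198; trapped volume = 435.0 × 0.2198 = 95.613 mL.
Additional alveolar pressure from trapping ≈ V_trapped / C = 95.613 / 55.769 = 1.714 cmH2O.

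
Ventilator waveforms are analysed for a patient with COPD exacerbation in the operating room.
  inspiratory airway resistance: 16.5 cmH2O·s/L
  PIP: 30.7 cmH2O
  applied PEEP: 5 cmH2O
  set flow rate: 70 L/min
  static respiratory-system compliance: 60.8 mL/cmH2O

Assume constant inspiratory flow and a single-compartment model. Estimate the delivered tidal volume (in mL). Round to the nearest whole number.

392

Flow: 70 L/min ÷ 60 = 1.1667 L/s.
Equation of motion (constant flow): PIP = Vt/C + R·V̇ + PEEP.
Vt/C = PIP − R·V̇ − PEEP = 30.7 − 19.251 − 5 = 6.449 cmH2O.
Vt = C × 6.449 = 60.8 × 6.449 = 392.1 mL.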